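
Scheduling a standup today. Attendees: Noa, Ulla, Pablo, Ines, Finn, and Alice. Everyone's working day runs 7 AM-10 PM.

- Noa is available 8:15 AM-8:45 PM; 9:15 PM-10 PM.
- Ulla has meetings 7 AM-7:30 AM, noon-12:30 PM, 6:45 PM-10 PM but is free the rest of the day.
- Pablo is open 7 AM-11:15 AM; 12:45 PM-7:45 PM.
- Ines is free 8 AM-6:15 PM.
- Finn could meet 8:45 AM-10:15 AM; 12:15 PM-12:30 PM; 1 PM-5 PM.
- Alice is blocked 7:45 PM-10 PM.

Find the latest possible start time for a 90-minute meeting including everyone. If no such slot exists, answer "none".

Noa free: 08:15-20:45, 21:15-22:00.
Ulla free: 07:30-12:00, 12:30-18:45 (invert busy blocks within the working day).
Pablo free: 07:00-11:15, 12:45-19:45.
Ines free: 08:00-18:15.
Finn free: 08:45-10:15, 12:15-12:30, 13:00-17:00.
Alice free: 07:00-19:45 (invert busy blocks within the working day).
Noa ∩ Ulla: 08:15-12:00, 12:30-18:45.
Noa ∩ Ulla ∩ Pablo: 08:15-11:15, 12:45-18:45.
Noa ∩ Ulla ∩ Pablo ∩ Ines: 08:15-11:15, 12:45-18:15.
Noa ∩ Ulla ∩ Pablo ∩ Ines ∩ Finn: 08:45-10:15, 13:00-17:00.
Noa ∩ Ulla ∩ Pablo ∩ Ines ∩ Finn ∩ Alice: 08:45-10:15, 13:00-17:00.
Those are the intersection windows.
The last common window of at least 90 minutes is 13:00-17:00; a 90-minute meeting can start as late as 15:30 and still end by 17:00.

15:30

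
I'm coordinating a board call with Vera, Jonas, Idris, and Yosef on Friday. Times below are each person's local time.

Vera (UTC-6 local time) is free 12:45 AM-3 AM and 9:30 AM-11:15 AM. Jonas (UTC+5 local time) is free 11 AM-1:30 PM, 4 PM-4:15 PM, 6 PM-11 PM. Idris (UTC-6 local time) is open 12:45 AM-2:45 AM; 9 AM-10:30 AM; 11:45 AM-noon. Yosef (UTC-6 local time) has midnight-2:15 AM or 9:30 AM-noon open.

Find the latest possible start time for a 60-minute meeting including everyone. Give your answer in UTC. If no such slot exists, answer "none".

15:30

Vera in UTC: 06:45-09:00, 15:30-17:15 (add 6h to convert from UTC-6).
Jonas in UTC: 06:00-08:30, 11:00-11:15, 13:00-18:00 (subtract 5h to convert from UTC+5).
Idris in UTC: 06:45-08:45, 15:00-16:30, 17:45-18:00 (add 6h to convert from UTC-6).
Yosef in UTC: 06:00-08:15, 15:30-18:00 (add 6h to convert from UTC-6).
Vera ∩ Jonas: 06:45-08:30, 15:30-17:15.
Vera ∩ Jonas ∩ Idris: 06:45-08:30, 15:30-16:30.
Vera ∩ Jonas ∩ Idris ∩ Yosef: 06:45-08:15, 15:30-16:30.
The last common window of at least 60 minutes is 15:30-16:30; a 60-minute meeting can start as late as 15:30 and still end by 16:30.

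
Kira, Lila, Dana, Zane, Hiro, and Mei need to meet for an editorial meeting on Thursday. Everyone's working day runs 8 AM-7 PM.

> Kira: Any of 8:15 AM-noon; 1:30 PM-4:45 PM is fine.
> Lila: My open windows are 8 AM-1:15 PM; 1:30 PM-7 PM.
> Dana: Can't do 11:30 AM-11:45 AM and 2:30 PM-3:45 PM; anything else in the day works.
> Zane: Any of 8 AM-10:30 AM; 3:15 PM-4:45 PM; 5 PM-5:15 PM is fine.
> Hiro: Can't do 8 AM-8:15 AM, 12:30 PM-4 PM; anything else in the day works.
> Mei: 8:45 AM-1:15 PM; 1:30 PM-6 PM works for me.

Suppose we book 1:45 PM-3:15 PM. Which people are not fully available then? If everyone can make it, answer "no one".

Dana, Hiro, Zane

Kira free: 08:15-12:00, 13:30-16:45.
Lila free: 08:00-13:15, 13:30-19:00.
Dana free: 08:00-11:30, 11:45-14:30, 15:45-19:00 (invert busy blocks within the working day).
Zane free: 08:00-10:30, 15:15-16:45, 17:00-17:15.
Hiro free: 08:15-12:30, 16:00-19:00 (invert busy blocks within the working day).
Mei free: 08:45-13:15, 13:30-18:00.
Kira: free for 13:45-15:15. Lila: free for 13:45-15:15. Dana: not fully free for 13:45-15:15. Zane: not fully free for 13:45-15:15. Hiro: not fully free for 13:45-15:15. Mei: free for 13:45-15:15.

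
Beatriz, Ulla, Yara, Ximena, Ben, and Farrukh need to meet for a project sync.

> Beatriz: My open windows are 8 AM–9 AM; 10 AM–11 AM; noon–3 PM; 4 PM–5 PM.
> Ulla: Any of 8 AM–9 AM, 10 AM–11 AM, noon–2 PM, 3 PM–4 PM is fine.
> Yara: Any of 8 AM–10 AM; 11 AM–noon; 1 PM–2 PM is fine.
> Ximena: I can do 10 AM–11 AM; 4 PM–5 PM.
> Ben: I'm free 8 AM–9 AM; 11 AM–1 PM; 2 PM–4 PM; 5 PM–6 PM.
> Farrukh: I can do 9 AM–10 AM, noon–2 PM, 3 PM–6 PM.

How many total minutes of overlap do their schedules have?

Beatriz ∩ Ulla: 08:00-09:00, 10:00-11:00, 12:00-14:00.
Beatriz ∩ Ulla ∩ Yara: 08:00-09:00, 13:00-14:00.
Beatriz ∩ Ulla ∩ Yara ∩ Ximena: ∅.
Beatriz ∩ Ulla ∩ Yara ∩ Ximena ∩ Ben: ∅.
Beatriz ∩ Ulla ∩ Yara ∩ Ximena ∩ Ben ∩ Farrukh: ∅.
There is no time when everyone is free.
There is no common window, so the total is 0 minutes.

0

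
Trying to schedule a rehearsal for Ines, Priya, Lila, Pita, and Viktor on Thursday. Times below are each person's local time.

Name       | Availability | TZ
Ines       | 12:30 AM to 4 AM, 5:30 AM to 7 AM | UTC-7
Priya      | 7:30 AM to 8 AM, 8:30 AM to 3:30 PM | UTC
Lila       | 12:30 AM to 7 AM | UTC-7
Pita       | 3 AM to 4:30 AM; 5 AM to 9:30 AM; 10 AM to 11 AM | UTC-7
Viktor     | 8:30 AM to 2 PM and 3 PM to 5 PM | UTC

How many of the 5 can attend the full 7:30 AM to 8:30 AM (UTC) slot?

2

Ines in UTC: 07:30-11:00, 12:30-14:00 (add 7h to convert from UTC-7).
Priya in UTC: 07:30-08:00, 08:30-15:30.
Lila in UTC: 07:30-14:00 (add 7h to convert from UTC-7).
Pita in UTC: 10:00-11:30, 12:00-16:30, 17:00-18:00 (add 7h to convert from UTC-7).
Viktor in UTC: 08:30-14:00, 15:00-17:00.
Ines and Lila can make the full 07:30-08:30 slot — that's 2.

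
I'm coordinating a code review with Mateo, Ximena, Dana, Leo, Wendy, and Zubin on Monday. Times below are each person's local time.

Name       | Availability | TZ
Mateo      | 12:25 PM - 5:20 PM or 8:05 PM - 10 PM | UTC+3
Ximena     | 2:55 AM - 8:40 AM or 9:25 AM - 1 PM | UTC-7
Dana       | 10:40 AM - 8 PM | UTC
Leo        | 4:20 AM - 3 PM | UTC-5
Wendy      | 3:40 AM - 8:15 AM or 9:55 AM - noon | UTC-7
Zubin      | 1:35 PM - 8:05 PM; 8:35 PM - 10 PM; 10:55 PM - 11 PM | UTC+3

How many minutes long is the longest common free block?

220

Mateo in UTC: 09:25-14:20, 17:05-19:00 (subtract 3h to convert from UTC+3).
Ximena in UTC: 09:55-15:40, 16:25-20:00 (add 7h to convert from UTC-7).
Dana in UTC: 10:40-20:00.
Leo in UTC: 09:20-20:00 (add 5h to convert from UTC-5).
Wendy in UTC: 10:40-15:15, 16:55-19:00 (add 7h to convert from UTC-7).
Zubin in UTC: 10:35-17:05, 17:35-19:00, 19:55-20:00 (subtract 3h to convert from UTC+3).
Mateo ∩ Ximena: 09:55-14:20, 17:05-19:00.
Mateo ∩ Ximena ∩ Dana: 10:40-14:20, 17:05-19:00.
Mateo ∩ Ximena ∩ Dana ∩ Leo: 10:40-14:20, 17:05-19:00.
Mateo ∩ Ximena ∩ Dana ∩ Leo ∩ Wendy: 10:40-14:20, 17:05-19:00.
Mateo ∩ Ximena ∩ Dana ∩ Leo ∩ Wendy ∩ Zubin: 10:40-14:20, 17:35-19:00.
The longest is 10:40-14:20 at 220 minutes.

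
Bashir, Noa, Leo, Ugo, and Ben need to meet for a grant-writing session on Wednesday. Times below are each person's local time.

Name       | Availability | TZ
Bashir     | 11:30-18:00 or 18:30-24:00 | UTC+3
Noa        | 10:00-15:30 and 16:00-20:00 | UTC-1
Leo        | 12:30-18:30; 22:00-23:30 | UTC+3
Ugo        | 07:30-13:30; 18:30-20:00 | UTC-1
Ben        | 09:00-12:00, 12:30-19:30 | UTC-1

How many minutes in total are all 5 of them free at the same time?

Bashir in UTC: 08:30-15:00, 15:30-21:00 (subtract 3h to convert from UTC+3).
Noa in UTC: 11:00-16:30, 17:00-21:00 (add 1h to convert from UTC-1).
Leo in UTC: 09:30-15:30, 19:00-20:30 (subtract 3h to convert from UTC+3).
Ugo in UTC: 08:30-14:30, 19:30-21:00 (add 1h to convert from UTC-1).
Ben in UTC: 10:00-13:00, 13:30-20:30 (add 1h to convert from UTC-1).
Bashir ∩ Noa: 11:00-15:00, 15:30-16:30, 17:00-21:00.
Bashir ∩ Noa ∩ Leo: 11:00-15:00, 19:00-20:30.
Bashir ∩ Noa ∩ Leo ∩ Ugo: 11:00-14:30, 19:30-20:30.
Bashir ∩ Noa ∩ Leo ∩ Ugo ∩ Ben: 11:00-13:00, 13:30-14:30, 19:30-20:30.
Summing the common windows: 120 + 60 + 60 = 240 minutes.

240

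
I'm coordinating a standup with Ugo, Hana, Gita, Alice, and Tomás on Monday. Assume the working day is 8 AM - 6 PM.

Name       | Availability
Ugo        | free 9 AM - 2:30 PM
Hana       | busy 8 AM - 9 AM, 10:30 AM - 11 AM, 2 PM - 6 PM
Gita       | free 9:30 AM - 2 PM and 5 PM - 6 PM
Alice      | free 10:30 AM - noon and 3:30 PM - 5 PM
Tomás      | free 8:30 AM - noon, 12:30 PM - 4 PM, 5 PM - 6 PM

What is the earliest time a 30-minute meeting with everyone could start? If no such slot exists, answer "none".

Ugo free: 09:00-14:30.
Hana free: 09:00-10:30, 11:00-14:00 (invert busy blocks within the working day).
Gita free: 09:30-14:00, 17:00-18:00.
Alice free: 10:30-12:00, 15:30-17:00.
Tomás free: 08:30-12:00, 12:30-16:00, 17:00-18:00.
Ugo ∩ Hana: 09:00-10:30, 11:00-14:00.
Ugo ∩ Hana ∩ Gita: 09:30-10:30, 11:00-14:00.
Ugo ∩ Hana ∩ Gita ∩ Alice: 11:00-12:00.
Ugo ∩ Hana ∩ Gita ∩ Alice ∩ Tomás: 11:00-12:00.
The first common window of at least 30 minutes is 11:00-12:00, so the earliest start is 11:00.

11:00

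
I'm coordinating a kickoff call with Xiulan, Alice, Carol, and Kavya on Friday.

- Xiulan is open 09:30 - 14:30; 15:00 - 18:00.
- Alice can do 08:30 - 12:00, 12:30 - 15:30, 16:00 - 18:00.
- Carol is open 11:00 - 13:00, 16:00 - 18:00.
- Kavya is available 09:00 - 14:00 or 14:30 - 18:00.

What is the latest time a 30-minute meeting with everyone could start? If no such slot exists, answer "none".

17:30

Xiulan ∩ Alice: 09:30-12:00, 12:30-14:30, 15:00-15:30, 16:00-18:00.
Xiulan ∩ Alice ∩ Carol: 11:00-12:00, 12:30-13:00, 16:00-18:00.
Xiulan ∩ Alice ∩ Carol ∩ Kavya: 11:00-12:00, 12:30-13:00, 16:00-18:00.
The last common window of at least 30 minutes is 16:00-18:00; a 30-minute meeting can start as late as 17:30 and still end by 18:00.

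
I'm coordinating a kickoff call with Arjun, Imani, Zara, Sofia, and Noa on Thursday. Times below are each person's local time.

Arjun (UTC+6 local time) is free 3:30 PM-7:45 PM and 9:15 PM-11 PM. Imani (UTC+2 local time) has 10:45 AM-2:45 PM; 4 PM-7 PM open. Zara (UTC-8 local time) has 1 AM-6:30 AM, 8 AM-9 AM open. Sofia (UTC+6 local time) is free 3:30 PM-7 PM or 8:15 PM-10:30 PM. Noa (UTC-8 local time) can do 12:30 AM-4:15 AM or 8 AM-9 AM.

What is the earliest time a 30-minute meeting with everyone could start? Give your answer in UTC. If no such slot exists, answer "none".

Arjun in UTC: 09:30-13:45, 15:15-17:00 (subtract 6h to convert from UTC+6).
Imani in UTC: 08:45-12:45, 14:00-17:00 (subtract 2h to convert from UTC+2).
Zara in UTC: 09:00-14:30, 16:00-17:00 (add 8h to convert from UTC-8).
Sofia in UTC: 09:30-13:00, 14:15-16:30 (subtract 6h to convert from UTC+6).
Noa in UTC: 08:30-12:15, 16:00-17:00 (add 8h to convert from UTC-8).
Arjun ∩ Imani: 09:30-12:45, 15:15-17:00.
Arjun ∩ Imani ∩ Zara: 09:30-12:45, 16:00-17:00.
Arjun ∩ Imani ∩ Zara ∩ Sofia: 09:30-12:45, 16:00-16:30.
Arjun ∩ Imani ∩ Zara ∩ Sofia ∩ Noa: 09:30-12:15, 16:00-16:30.
The first common window of at least 30 minutes is 09:30-12:15, so the earliest start is 09:30.

09:30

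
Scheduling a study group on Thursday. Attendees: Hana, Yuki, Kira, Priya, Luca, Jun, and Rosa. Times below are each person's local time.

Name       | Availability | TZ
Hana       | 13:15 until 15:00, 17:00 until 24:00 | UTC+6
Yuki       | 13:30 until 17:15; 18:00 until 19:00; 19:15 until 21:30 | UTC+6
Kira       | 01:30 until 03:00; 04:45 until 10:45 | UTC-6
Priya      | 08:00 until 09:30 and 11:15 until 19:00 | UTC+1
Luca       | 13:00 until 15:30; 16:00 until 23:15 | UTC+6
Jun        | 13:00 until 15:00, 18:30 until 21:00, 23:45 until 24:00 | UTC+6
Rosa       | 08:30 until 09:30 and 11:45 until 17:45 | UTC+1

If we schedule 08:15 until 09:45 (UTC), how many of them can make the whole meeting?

Hana in UTC: 07:15-09:00, 11:00-18:00 (subtract 6h to convert from UTC+6).
Yuki in UTC: 07:30-11:15, 12:00-13:00, 13:15-15:30 (subtract 6h to convert from UTC+6).
Kira in UTC: 07:30-09:00, 10:45-16:45 (add 6h to convert from UTC-6).
Priya in UTC: 07:00-08:30, 10:15-18:00 (subtract 1h to convert from UTC+1).
Luca in UTC: 07:00-09:30, 10:00-17:15 (subtract 6h to convert from UTC+6).
Jun in UTC: 07:00-09:00, 12:30-15:00, 17:45-18:00 (subtract 6h to convert from UTC+6).
Rosa in UTC: 07:30-08:30, 10:45-16:45 (subtract 1h to convert from UTC+1).
Yuki can make the full 08:15-09:45 slot — that's 1.

1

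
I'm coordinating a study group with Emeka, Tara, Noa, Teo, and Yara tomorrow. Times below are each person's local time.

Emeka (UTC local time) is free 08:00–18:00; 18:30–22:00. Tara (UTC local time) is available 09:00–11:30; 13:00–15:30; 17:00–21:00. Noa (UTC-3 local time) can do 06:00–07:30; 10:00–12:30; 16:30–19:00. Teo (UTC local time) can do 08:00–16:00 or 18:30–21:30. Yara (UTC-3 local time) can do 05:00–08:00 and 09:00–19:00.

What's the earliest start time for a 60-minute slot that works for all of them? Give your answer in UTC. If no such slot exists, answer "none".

Emeka in UTC: 08:00-18:00, 18:30-22:00.
Tara in UTC: 09:00-11:30, 13:00-15:30, 17:00-21:00.
Noa in UTC: 09:00-10:30, 13:00-15:30, 19:30-22:00 (add 3h to convert from UTC-3).
Teo in UTC: 08:00-16:00, 18:30-21:30.
Yara in UTC: 08:00-11:00, 12:00-22:00 (add 3h to convert from UTC-3).
Emeka ∩ Tara: 09:00-11:30, 13:00-15:30, 17:00-18:00, 18:30-21:00.
Emeka ∩ Tara ∩ Noa: 09:00-10:30, 13:00-15:30, 19:30-21:00.
Emeka ∩ Tara ∩ Noa ∩ Teo: 09:00-10:30, 13:00-15:30, 19:30-21:00.
Emeka ∩ Tara ∩ Noa ∩ Teo ∩ Yara: 09:00-10:30, 13:00-15:30, 19:30-21:00.
The first common window of at least 60 minutes is 09:00-10:30, so the earliest start is 09:00.

09:00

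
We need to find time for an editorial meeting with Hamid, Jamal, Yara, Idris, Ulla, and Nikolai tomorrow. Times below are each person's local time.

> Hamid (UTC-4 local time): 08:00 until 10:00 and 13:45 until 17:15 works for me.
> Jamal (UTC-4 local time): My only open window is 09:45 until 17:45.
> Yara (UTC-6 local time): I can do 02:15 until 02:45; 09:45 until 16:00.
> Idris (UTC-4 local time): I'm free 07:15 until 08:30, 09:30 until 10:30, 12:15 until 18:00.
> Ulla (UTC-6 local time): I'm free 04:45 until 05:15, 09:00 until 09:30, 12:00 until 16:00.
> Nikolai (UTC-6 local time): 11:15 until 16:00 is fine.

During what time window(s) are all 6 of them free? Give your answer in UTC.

18:00-21:15

Hamid in UTC: 12:00-14:00, 17:45-21:15 (add 4h to convert from UTC-4).
Jamal in UTC: 13:45-21:45 (add 4h to convert from UTC-4).
Yara in UTC: 08:15-08:45, 15:45-22:00 (add 6h to convert from UTC-6).
Idris in UTC: 11:15-12:30, 13:30-14:30, 16:15-22:00 (add 4h to convert from UTC-4).
Ulla in UTC: 10:45-11:15, 15:00-15:30, 18:00-22:00 (add 6h to convert from UTC-6).
Nikolai in UTC: 17:15-22:00 (add 6h to convert from UTC-6).
Hamid ∩ Jamal: 13:45-14:00, 17:45-21:15.
Hamid ∩ Jamal ∩ Yara: 17:45-21:15.
Hamid ∩ Jamal ∩ Yara ∩ Idris: 17:45-21:15.
Hamid ∩ Jamal ∩ Yara ∩ Idris ∩ Ulla: 18:00-21:15.
Hamid ∩ Jamal ∩ Yara ∩ Idris ∩ Ulla ∩ Nikolai: 18:00-21:15.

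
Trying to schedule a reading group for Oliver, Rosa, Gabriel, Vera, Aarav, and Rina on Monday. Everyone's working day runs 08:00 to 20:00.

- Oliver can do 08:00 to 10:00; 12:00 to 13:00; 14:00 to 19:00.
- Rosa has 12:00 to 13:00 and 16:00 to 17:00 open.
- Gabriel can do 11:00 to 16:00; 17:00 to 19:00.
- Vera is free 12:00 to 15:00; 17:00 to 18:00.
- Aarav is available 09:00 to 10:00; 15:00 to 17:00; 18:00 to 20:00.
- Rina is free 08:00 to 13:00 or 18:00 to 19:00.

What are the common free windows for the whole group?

none

Oliver ∩ Rosa: 12:00-13:00, 16:00-17:00.
Oliver ∩ Rosa ∩ Gabriel: 12:00-13:00.
Oliver ∩ Rosa ∩ Gabriel ∩ Vera: 12:00-13:00.
Oliver ∩ Rosa ∩ Gabriel ∩ Vera ∩ Aarav: ∅.
Oliver ∩ Rosa ∩ Gabriel ∩ Vera ∩ Aarav ∩ Rina: ∅.
There is no time when everyone is free.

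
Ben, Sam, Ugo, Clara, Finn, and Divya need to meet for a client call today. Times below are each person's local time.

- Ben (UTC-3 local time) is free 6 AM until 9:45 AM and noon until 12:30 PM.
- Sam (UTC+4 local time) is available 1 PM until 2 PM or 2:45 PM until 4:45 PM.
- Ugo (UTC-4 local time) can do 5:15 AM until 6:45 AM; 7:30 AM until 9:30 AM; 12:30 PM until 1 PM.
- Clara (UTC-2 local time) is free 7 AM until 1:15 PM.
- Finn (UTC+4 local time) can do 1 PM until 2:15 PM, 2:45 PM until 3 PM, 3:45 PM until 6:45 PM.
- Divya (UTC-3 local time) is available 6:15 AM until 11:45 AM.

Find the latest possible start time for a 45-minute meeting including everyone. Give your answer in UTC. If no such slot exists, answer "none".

12:00

Ben in UTC: 09:00-12:45, 15:00-15:30 (add 3h to convert from UTC-3).
Sam in UTC: 09:00-10:00, 10:45-12:45 (subtract 4h to convert from UTC+4).
Ugo in UTC: 09:15-10:45, 11:30-13:30, 16:30-17:00 (add 4h to convert from UTC-4).
Clara in UTC: 09:00-15:15 (add 2h to convert from UTC-2).
Finn in UTC: 09:00-10:15, 10:45-11:00, 11:45-14:45 (subtract 4h to convert from UTC+4).
Divya in UTC: 09:15-14:45 (add 3h to convert from UTC-3).
Ben ∩ Sam: 09:00-10:00, 10:45-12:45.
Ben ∩ Sam ∩ Ugo: 09:15-10:00, 11:30-12:45.
Ben ∩ Sam ∩ Ugo ∩ Clara: 09:15-10:00, 11:30-12:45.
Ben ∩ Sam ∩ Ugo ∩ Clara ∩ Finn: 09:15-10:00, 11:45-12:45.
Ben ∩ Sam ∩ Ugo ∩ Clara ∩ Finn ∩ Divya: 09:15-10:00, 11:45-12:45.
The last common window of at least 45 minutes is 11:45-12:45; a 45-minute meeting can start as late as 12:00 and still end by 12:45.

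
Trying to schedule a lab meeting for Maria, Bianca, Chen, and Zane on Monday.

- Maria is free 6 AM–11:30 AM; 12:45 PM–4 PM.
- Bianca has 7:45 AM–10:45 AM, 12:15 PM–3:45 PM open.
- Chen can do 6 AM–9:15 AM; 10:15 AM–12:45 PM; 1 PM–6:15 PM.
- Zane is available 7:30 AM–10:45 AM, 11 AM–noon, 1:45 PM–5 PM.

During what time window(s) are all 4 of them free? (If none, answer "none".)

07:45-09:15, 10:15-10:45, 13:45-15:45

Maria ∩ Bianca: 07:45-10:45, 12:45-15:45.
Maria ∩ Bianca ∩ Chen: 07:45-09:15, 10:15-10:45, 13:00-15:45.
Maria ∩ Bianca ∩ Chen ∩ Zane: 07:45-09:15, 10:15-10:45, 13:45-15:45.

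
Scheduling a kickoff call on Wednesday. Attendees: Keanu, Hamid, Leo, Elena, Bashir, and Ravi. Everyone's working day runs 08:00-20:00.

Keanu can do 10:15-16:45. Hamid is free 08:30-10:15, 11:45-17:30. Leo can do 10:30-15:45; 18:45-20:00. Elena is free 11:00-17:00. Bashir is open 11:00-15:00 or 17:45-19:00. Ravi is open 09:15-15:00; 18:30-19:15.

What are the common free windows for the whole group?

Keanu ∩ Hamid: 11:45-16:45.
Keanu ∩ Hamid ∩ Leo: 11:45-15:45.
Keanu ∩ Hamid ∩ Leo ∩ Elena: 11:45-15:45.
Keanu ∩ Hamid ∩ Leo ∩ Elena ∩ Bashir: 11:45-15:00.
Keanu ∩ Hamid ∩ Leo ∩ Elena ∩ Bashir ∩ Ravi: 11:45-15:00.

11:45-15:00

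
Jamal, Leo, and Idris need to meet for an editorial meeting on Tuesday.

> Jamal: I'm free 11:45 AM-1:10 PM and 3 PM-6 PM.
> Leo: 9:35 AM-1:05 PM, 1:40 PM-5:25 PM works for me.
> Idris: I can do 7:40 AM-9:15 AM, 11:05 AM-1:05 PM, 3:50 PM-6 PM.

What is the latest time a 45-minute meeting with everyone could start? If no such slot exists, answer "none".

16:40

Jamal ∩ Leo: 11:45-13:05, 15:00-17:25.
Jamal ∩ Leo ∩ Idris: 11:45-13:05, 15:50-17:25.
So the common availability across everyone is 11:45-13:05, 15:50-17:25.
The last common window of at least 45 minutes is 15:50-17:25; a 45-minute meeting can start as late as 16:40 and still end by 17:25.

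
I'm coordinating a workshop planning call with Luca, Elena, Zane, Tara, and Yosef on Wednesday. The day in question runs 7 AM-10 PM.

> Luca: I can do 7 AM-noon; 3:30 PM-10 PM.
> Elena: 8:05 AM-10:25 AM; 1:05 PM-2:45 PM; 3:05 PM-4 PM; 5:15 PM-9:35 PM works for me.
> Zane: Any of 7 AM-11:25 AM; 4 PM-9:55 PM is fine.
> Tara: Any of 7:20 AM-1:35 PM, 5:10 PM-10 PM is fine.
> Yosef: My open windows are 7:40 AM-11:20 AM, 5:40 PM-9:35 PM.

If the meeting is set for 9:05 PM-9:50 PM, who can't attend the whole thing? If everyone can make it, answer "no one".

Luca: free for 21:05-21:50. Elena: not fully free for 21:05-21:50. Zane: free for 21:05-21:50. Tara: free for 21:05-21:50. Yosef: not fully free for 21:05-21:50.

Elena, Yosef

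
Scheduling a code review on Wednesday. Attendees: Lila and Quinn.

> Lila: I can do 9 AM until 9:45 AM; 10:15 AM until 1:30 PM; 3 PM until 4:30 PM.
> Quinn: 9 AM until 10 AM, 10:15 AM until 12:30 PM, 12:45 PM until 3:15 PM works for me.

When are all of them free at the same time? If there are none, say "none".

Lila ∩ Quinn: 09:00-09:45, 10:15-12:30, 12:45-13:30, 15:00-15:15.

09:00-09:45, 10:15-12:30, 12:45-13:30, 15:00-15:15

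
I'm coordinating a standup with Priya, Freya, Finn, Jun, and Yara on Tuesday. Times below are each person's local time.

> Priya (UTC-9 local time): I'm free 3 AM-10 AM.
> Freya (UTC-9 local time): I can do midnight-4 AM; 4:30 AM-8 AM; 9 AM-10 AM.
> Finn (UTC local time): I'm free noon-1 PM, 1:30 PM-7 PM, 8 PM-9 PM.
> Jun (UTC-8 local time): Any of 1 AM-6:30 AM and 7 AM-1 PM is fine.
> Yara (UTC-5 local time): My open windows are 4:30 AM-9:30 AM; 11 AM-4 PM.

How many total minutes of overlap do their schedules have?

240

Priya in UTC: 12:00-19:00 (add 9h to convert from UTC-9).
Freya in UTC: 09:00-13:00, 13:30-17:00, 18:00-19:00 (add 9h to convert from UTC-9).
Finn in UTC: 12:00-13:00, 13:30-19:00, 20:00-21:00.
Jun in UTC: 09:00-14:30, 15:00-21:00 (add 8h to convert from UTC-8).
Yara in UTC: 09:30-14:30, 16:00-21:00 (add 5h to convert from UTC-5).
Priya ∩ Freya: 12:00-13:00, 13:30-17:00, 18:00-19:00.
Priya ∩ Freya ∩ Finn: 12:00-13:00, 13:30-17:00, 18:00-19:00.
Priya ∩ Freya ∩ Finn ∩ Jun: 12:00-13:00, 13:30-14:30, 15:00-17:00, 18:00-19:00.
Priya ∩ Freya ∩ Finn ∩ Jun ∩ Yara: 12:00-13:00, 13:30-14:30, 16:00-17:00, 18:00-19:00.
Summing the common windows: 60 + 60 + 60 + 60 = 240 minutes.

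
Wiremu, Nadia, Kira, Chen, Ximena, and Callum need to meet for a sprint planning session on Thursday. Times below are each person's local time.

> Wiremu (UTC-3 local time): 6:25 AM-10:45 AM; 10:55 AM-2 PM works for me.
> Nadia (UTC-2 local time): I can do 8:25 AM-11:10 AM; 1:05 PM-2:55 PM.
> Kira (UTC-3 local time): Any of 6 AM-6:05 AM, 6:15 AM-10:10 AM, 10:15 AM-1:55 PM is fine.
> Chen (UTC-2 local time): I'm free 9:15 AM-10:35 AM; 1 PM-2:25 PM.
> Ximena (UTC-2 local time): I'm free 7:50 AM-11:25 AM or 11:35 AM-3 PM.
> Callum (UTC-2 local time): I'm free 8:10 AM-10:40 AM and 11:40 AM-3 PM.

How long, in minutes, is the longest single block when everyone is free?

80

Wiremu in UTC: 09:25-13:45, 13:55-17:00 (add 3h to convert from UTC-3).
Nadia in UTC: 10:25-13:10, 15:05-16:55 (add 2h to convert from UTC-2).
Kira in UTC: 09:00-09:05, 09:15-13:10, 13:15-16:55 (add 3h to convert from UTC-3).
Chen in UTC: 11:15-12:35, 15:00-16:25 (add 2h to convert from UTC-2).
Ximena in UTC: 09:50-13:25, 13:35-17:00 (add 2h to convert from UTC-2).
Callum in UTC: 10:10-12:40, 13:40-17:00 (add 2h to convert from UTC-2).
Wiremu ∩ Nadia: 10:25-13:10, 15:05-16:55.
Wiremu ∩ Nadia ∩ Kira: 10:25-13:10, 15:05-16:55.
Wiremu ∩ Nadia ∩ Kira ∩ Chen: 11:15-12:35, 15:05-16:25.
Wiremu ∩ Nadia ∩ Kira ∩ Chen ∩ Ximena: 11:15-12:35, 15:05-16:25.
Wiremu ∩ Nadia ∩ Kira ∩ Chen ∩ Ximena ∩ Callum: 11:15-12:35, 15:05-16:25.
The longest is 11:15-12:35 at 80 minutes.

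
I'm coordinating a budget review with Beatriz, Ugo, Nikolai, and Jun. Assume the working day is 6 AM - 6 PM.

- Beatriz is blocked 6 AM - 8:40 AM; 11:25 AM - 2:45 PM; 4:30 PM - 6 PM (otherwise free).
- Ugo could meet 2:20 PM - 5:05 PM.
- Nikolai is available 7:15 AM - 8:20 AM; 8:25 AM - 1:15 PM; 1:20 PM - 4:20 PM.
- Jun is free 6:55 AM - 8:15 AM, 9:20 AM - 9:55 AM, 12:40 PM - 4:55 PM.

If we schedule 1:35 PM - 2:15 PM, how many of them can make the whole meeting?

Beatriz free: 08:40-11:25, 14:45-16:30 (invert busy blocks within the working day).
Ugo free: 14:20-17:05.
Nikolai free: 07:15-08:20, 08:25-13:15, 13:20-16:20.
Jun free: 06:55-08:15, 09:20-09:55, 12:40-16:55.
Nikolai and Jun can make the full 13:35-14:15 slot — that's 2.

2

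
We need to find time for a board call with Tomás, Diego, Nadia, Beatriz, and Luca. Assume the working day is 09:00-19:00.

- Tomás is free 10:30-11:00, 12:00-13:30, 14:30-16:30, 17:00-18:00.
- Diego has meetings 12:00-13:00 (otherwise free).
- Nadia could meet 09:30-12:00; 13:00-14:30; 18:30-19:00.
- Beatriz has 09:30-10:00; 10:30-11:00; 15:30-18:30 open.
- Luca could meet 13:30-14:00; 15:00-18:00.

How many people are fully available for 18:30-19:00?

2

Tomás free: 10:30-11:00, 12:00-13:30, 14:30-16:30, 17:00-18:00.
Diego free: 09:00-12:00, 13:00-19:00 (invert busy blocks within the working day).
Nadia free: 09:30-12:00, 13:00-14:30, 18:30-19:00.
Beatriz free: 09:30-10:00, 10:30-11:00, 15:30-18:30.
Luca free: 13:30-14:00, 15:00-18:00.
Diego and Nadia can make the full 18:30-19:00 slot — that's 2.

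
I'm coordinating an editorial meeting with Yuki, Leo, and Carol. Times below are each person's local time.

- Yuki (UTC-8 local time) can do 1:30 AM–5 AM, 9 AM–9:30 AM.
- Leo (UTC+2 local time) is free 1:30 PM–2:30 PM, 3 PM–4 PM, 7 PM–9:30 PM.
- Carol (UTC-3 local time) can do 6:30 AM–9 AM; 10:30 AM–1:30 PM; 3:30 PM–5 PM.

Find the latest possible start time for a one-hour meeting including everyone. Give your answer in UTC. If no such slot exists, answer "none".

Yuki in UTC: 09:30-13:00, 17:00-17:30 (add 8h to convert from UTC-8).
Leo in UTC: 11:30-12:30, 13:00-14:00, 17:00-19:30 (subtract 2h to convert from UTC+2).
Carol in UTC: 09:30-12:00, 13:30-16:30, 18:30-20:00 (add 3h to convert from UTC-3).
Yuki ∩ Leo: 11:30-12:30, 17:00-17:30.
Yuki ∩ Leo ∩ Carol: 11:30-12:00.
No common window is at least 60 minutes long.

none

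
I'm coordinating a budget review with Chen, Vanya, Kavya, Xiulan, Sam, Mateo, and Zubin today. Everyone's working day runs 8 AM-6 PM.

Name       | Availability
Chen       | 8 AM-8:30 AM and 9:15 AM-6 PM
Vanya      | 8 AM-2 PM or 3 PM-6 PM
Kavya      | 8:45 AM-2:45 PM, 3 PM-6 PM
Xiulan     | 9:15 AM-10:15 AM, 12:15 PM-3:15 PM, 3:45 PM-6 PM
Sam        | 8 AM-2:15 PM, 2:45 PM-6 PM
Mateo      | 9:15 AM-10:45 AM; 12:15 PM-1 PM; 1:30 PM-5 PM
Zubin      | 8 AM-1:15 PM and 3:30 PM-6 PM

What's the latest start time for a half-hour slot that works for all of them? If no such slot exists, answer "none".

Chen ∩ Vanya: 08:00-08:30, 09:15-14:00, 15:00-18:00.
Chen ∩ Vanya ∩ Kavya: 09:15-14:00, 15:00-18:00.
Chen ∩ Vanya ∩ Kavya ∩ Xiulan: 09:15-10:15, 12:15-14:00, 15:00-15:15, 15:45-18:00.
Chen ∩ Vanya ∩ Kavya ∩ Xiulan ∩ Sam: 09:15-10:15, 12:15-14:00, 15:00-15:15, 15:45-18:00.
Chen ∩ Vanya ∩ Kavya ∩ Xiulan ∩ Sam ∩ Mateo: 09:15-10:15, 12:15-13:00, 13:30-14:00, 15:00-15:15, 15:45-17:00.
Chen ∩ Vanya ∩ Kavya ∩ Xiulan ∩ Sam ∩ Mateo ∩ Zubin: 09:15-10:15, 12:15-13:00, 15:45-17:00.
The last common window of at least 30 minutes is 15:45-17:00; a 30-minute meeting can start as late as 16:30 and still end by 17:00.

16:30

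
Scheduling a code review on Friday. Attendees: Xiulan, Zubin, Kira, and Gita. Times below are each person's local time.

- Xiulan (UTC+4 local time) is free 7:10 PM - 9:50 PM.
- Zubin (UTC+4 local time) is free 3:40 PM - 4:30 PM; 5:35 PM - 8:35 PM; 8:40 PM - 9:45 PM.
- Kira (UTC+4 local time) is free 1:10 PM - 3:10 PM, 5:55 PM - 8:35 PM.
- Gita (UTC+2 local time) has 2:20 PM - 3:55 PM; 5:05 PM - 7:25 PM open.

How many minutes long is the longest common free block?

Xiulan in UTC: 15:10-17:50 (subtract 4h to convert from UTC+4).
Zubin in UTC: 11:40-12:30, 13:35-16:35, 16:40-17:45 (subtract 4h to convert from UTC+4).
Kira in UTC: 09:10-11:10, 13:55-16:35 (subtract 4h to convert from UTC+4).
Gita in UTC: 12:20-13:55, 15:05-17:25 (subtract 2h to convert from UTC+2).
Xiulan ∩ Zubin: 15:10-16:35, 16:40-17:45.
Xiulan ∩ Zubin ∩ Kira: 15:10-16:35.
Xiulan ∩ Zubin ∩ Kira ∩ Gita: 15:10-16:35.
Those are the intersection windows.
The longest is 15:10-16:35 at 85 minutes.

85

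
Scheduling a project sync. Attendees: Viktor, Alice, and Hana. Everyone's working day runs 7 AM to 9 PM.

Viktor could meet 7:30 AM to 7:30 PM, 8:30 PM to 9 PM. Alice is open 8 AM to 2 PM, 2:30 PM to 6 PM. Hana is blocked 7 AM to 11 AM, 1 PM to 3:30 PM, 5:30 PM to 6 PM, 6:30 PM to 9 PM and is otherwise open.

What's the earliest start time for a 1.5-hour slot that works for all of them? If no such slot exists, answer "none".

Viktor free: 07:30-19:30, 20:30-21:00.
Alice free: 08:00-14:00, 14:30-18:00.
Hana free: 11:00-13:00, 15:30-17:30, 18:00-18:30 (invert busy blocks within the working day).
Viktor ∩ Alice: 08:00-14:00, 14:30-18:00.
Viktor ∩ Alice ∩ Hana: 11:00-13:00, 15:30-17:30.
The first common window of at least 90 minutes is 11:00-13:00, so the earliest start is 11:00.

11:00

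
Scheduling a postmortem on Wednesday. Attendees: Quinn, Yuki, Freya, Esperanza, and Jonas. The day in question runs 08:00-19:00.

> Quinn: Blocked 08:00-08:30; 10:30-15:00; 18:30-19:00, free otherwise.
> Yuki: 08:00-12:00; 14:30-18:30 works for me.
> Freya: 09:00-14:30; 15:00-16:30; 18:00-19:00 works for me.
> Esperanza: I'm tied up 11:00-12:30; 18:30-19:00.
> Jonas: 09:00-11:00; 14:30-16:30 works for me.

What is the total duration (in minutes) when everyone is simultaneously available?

Quinn free: 08:30-10:30, 15:00-18:30 (invert busy blocks within the working day).
Yuki free: 08:00-12:00, 14:30-18:30.
Freya free: 09:00-14:30, 15:00-16:30, 18:00-19:00.
Esperanza free: 08:00-11:00, 12:30-18:30 (invert busy blocks within the working day).
Jonas free: 09:00-11:00, 14:30-16:30.
Quinn ∩ Yuki: 08:30-10:30, 15:00-18:30.
Quinn ∩ Yuki ∩ Freya: 09:00-10:30, 15:00-16:30, 18:00-18:30.
Quinn ∩ Yuki ∩ Freya ∩ Esperanza: 09:00-10:30, 15:00-16:30, 18:00-18:30.
Quinn ∩ Yuki ∩ Freya ∩ Esperanza ∩ Jonas: 09:00-10:30, 15:00-16:30.
So the common availability across everyone is 09:00-10:30, 15:00-16:30.
Summing the common windows: 90 + 90 = 180 minutes.

180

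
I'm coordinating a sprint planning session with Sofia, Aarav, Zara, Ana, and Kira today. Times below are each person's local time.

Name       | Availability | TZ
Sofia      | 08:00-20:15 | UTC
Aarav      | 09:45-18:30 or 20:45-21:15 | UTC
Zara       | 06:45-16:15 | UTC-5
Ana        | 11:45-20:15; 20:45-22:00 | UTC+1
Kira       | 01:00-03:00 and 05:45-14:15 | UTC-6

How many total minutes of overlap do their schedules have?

405

Sofia in UTC: 08:00-20:15.
Aarav in UTC: 09:45-18:30, 20:45-21:15.
Zara in UTC: 11:45-21:15 (add 5h to convert from UTC-5).
Ana in UTC: 10:45-19:15, 19:45-21:00 (subtract 1h to convert from UTC+1).
Kira in UTC: 07:00-09:00, 11:45-20:15 (add 6h to convert from UTC-6).
Sofia ∩ Aarav: 09:45-18:30.
Sofia ∩ Aarav ∩ Zara: 11:45-18:30.
Sofia ∩ Aarav ∩ Zara ∩ Ana: 11:45-18:30.
Sofia ∩ Aarav ∩ Zara ∩ Ana ∩ Kira: 11:45-18:30.
That's a single block of 405 minutes.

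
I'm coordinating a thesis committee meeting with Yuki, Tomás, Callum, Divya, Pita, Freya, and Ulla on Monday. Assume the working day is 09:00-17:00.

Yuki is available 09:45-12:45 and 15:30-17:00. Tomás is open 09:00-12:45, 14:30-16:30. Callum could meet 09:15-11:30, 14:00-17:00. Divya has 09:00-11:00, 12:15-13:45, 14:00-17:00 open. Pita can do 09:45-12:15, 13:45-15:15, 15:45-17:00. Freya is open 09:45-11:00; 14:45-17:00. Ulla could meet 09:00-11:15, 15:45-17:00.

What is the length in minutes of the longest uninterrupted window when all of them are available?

75

Yuki ∩ Tomás: 09:45-12:45, 15:30-16:30.
Yuki ∩ Tomás ∩ Callum: 09:45-11:30, 15:30-16:30.
Yuki ∩ Tomás ∩ Callum ∩ Divya: 09:45-11:00, 15:30-16:30.
Yuki ∩ Tomás ∩ Callum ∩ Divya ∩ Pita: 09:45-11:00, 15:45-16:30.
Yuki ∩ Tomás ∩ Callum ∩ Divya ∩ Pita ∩ Freya: 09:45-11:00, 15:45-16:30.
Yuki ∩ Tomás ∩ Callum ∩ Divya ∩ Pita ∩ Freya ∩ Ulla: 09:45-11:00, 15:45-16:30.
Those are the intersection windows.
The longest is 09:45-11:00 at 75 minutes.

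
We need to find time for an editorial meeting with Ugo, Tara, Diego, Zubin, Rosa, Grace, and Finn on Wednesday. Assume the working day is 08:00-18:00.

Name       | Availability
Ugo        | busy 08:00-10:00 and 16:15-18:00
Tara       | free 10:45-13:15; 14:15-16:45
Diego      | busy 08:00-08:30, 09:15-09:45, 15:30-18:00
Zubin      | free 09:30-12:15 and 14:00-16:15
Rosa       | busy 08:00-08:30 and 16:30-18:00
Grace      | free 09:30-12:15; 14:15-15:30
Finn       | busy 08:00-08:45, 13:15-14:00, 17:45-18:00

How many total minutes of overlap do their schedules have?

Ugo free: 10:00-16:15 (invert busy blocks within the working day).
Tara free: 10:45-13:15, 14:15-16:45.
Diego free: 08:30-09:15, 09:45-15:30 (invert busy blocks within the working day).
Zubin free: 09:30-12:15, 14:00-16:15.
Rosa free: 08:30-16:30 (invert busy blocks within the working day).
Grace free: 09:30-12:15, 14:15-15:30.
Finn free: 08:45-13:15, 14:00-17:45 (invert busy blocks within the working day).
Ugo ∩ Tara: 10:45-13:15, 14:15-16:15.
Ugo ∩ Tara ∩ Diego: 10:45-13:15, 14:15-15:30.
Ugo ∩ Tara ∩ Diego ∩ Zubin: 10:45-12:15, 14:15-15:30.
Ugo ∩ Tara ∩ Diego ∩ Zubin ∩ Rosa: 10:45-12:15, 14:15-15:30.
Ugo ∩ Tara ∩ Diego ∩ Zubin ∩ Rosa ∩ Grace: 10:45-12:15, 14:15-15:30.
Ugo ∩ Tara ∩ Diego ∩ Zubin ∩ Rosa ∩ Grace ∩ Finn: 10:45-12:15, 14:15-15:30.
So the common availability across everyone is 10:45-12:15, 14:15-15:30.
Summing the common windows: 90 + 75 = 165 minutes.

165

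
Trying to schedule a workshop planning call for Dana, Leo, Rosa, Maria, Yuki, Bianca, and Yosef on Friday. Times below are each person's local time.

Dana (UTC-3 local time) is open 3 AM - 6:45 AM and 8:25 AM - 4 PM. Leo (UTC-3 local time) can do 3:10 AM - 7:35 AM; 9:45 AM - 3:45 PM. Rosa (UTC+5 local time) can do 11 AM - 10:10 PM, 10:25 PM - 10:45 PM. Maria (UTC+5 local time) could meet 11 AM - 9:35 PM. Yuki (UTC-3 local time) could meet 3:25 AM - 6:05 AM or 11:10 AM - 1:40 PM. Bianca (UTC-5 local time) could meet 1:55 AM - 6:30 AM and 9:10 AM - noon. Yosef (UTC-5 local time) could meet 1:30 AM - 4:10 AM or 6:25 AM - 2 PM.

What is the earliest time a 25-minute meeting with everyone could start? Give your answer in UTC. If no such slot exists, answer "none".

06:55

Dana in UTC: 06:00-09:45, 11:25-19:00 (add 3h to convert from UTC-3).
Leo in UTC: 06:10-10:35, 12:45-18:45 (add 3h to convert from UTC-3).
Rosa in UTC: 06:00-17:10, 17:25-17:45 (subtract 5h to convert from UTC+5).
Maria in UTC: 06:00-16:35 (subtract 5h to convert from UTC+5).
Yuki in UTC: 06:25-09:05, 14:10-16:40 (add 3h to convert from UTC-3).
Bianca in UTC: 06:55-11:30, 14:10-17:00 (add 5h to convert from UTC-5).
Yosef in UTC: 06:30-09:10, 11:25-19:00 (add 5h to convert from UTC-5).
Dana ∩ Leo: 06:10-09:45, 12:45-18:45.
Dana ∩ Leo ∩ Rosa: 06:10-09:45, 12:45-17:10, 17:25-17:45.
Dana ∩ Leo ∩ Rosa ∩ Maria: 06:10-09:45, 12:45-16:35.
Dana ∩ Leo ∩ Rosa ∩ Maria ∩ Yuki: 06:25-09:05, 14:10-16:35.
Dana ∩ Leo ∩ Rosa ∩ Maria ∩ Yuki ∩ Bianca: 06:55-09:05, 14:10-16:35.
Dana ∩ Leo ∩ Rosa ∩ Maria ∩ Yuki ∩ Bianca ∩ Yosef: 06:55-09:05, 14:10-16:35.
The first common window of at least 25 minutes is 06:55-09:05, so the earliest start is 06:55.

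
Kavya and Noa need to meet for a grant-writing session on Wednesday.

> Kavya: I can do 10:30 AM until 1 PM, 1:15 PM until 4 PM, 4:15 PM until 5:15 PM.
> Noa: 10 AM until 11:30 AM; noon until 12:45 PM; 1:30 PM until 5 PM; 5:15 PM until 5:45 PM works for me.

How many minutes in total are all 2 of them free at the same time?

300

Kavya ∩ Noa: 10:30-11:30, 12:00-12:45, 13:30-16:00, 16:15-17:00.
Those are the intersection windows.
Summing the common windows: 60 + 45 + 150 + 45 = 300 minutes.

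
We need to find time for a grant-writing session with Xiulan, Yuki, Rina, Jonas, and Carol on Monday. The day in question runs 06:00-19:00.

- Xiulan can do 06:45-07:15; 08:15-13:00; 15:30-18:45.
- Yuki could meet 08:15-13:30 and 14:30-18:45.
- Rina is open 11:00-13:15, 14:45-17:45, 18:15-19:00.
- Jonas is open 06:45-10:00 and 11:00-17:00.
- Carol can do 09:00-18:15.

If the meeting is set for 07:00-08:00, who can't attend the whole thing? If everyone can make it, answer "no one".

Carol, Rina, Xiulan, Yuki

Xiulan: not fully free for 07:00-08:00. Yuki: not fully free for 07:00-08:00. Rina: not fully free for 07:00-08:00. Jonas: free for 07:00-08:00. Carol: not fully free for 07:00-08:00.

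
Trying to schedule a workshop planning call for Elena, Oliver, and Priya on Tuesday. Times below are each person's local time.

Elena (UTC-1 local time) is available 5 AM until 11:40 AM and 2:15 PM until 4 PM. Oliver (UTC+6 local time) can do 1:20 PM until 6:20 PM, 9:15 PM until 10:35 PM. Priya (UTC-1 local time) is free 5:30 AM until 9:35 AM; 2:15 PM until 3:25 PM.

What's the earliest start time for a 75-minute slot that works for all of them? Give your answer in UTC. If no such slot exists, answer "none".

07:20

Elena in UTC: 06:00-12:40, 15:15-17:00 (add 1h to convert from UTC-1).
Oliver in UTC: 07:20-12:20, 15:15-16:35 (subtract 6h to convert from UTC+6).
Priya in UTC: 06:30-10:35, 15:15-16:25 (add 1h to convert from UTC-1).
Elena ∩ Oliver: 07:20-12:20, 15:15-16:35.
Elena ∩ Oliver ∩ Priya: 07:20-10:35, 15:15-16:25.
The first common window of at least 75 minutes is 07:20-10:35, so the earliest start is 07:20.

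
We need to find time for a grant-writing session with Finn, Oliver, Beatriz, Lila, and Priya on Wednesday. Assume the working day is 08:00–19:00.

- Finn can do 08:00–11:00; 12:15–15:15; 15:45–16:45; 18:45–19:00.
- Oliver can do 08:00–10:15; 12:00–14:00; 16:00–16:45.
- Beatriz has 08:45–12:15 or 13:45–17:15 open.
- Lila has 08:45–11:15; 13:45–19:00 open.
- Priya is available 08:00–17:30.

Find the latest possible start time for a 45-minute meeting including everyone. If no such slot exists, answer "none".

Finn ∩ Oliver: 08:00-10:15, 12:15-14:00, 16:00-16:45.
Finn ∩ Oliver ∩ Beatriz: 08:45-10:15, 13:45-14:00, 16:00-16:45.
Finn ∩ Oliver ∩ Beatriz ∩ Lila: 08:45-10:15, 13:45-14:00, 16:00-16:45.
Finn ∩ Oliver ∩ Beatriz ∩ Lila ∩ Priya: 08:45-10:15, 13:45-14:00, 16:00-16:45.
The last common window of at least 45 minutes is 16:00-16:45; a 45-minute meeting can start as late as 16:00 and still end by 16:45.

16:00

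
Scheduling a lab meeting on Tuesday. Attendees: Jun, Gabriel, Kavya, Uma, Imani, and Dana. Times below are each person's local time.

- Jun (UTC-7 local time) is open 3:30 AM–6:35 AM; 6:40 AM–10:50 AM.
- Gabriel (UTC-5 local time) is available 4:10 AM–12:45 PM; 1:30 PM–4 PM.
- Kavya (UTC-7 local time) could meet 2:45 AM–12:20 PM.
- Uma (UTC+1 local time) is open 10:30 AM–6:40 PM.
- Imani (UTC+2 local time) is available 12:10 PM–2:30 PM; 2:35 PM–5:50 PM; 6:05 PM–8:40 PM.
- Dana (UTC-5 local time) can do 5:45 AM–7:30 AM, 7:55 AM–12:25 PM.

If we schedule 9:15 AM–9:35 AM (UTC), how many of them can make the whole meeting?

1

Jun in UTC: 10:30-13:35, 13:40-17:50 (add 7h to convert from UTC-7).
Gabriel in UTC: 09:10-17:45, 18:30-21:00 (add 5h to convert from UTC-5).
Kavya in UTC: 09:45-19:20 (add 7h to convert from UTC-7).
Uma in UTC: 09:30-17:40 (subtract 1h to convert from UTC+1).
Imani in UTC: 10:10-12:30, 12:35-15:50, 16:05-18:40 (subtract 2h to convert from UTC+2).
Dana in UTC: 10:45-12:30, 12:55-17:25 (add 5h to convert from UTC-5).
Gabriel can make the full 09:15-09:35 slot — that's 1.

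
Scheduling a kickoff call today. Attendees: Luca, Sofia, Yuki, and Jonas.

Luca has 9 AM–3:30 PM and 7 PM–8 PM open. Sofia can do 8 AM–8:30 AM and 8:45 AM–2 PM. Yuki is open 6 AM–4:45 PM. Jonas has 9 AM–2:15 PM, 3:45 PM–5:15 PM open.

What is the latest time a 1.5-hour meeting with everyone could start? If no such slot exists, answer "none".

Luca ∩ Sofia: 09:00-14:00.
Luca ∩ Sofia ∩ Yuki: 09:00-14:00.
Luca ∩ Sofia ∩ Yuki ∩ Jonas: 09:00-14:00.
Those are the intersection windows.
The last common window of at least 90 minutes is 09:00-14:00; a 90-minute meeting can start as late as 12:30 and still end by 14:00.

12:30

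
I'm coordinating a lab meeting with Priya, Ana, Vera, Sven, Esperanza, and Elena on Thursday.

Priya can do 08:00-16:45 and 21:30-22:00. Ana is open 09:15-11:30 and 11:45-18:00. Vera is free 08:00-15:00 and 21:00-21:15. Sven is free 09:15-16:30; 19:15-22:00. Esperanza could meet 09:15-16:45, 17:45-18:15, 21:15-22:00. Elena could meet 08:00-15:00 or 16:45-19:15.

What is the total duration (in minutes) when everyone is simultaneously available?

330

Priya ∩ Ana: 09:15-11:30, 11:45-16:45.
Priya ∩ Ana ∩ Vera: 09:15-11:30, 11:45-15:00.
Priya ∩ Ana ∩ Vera ∩ Sven: 09:15-11:30, 11:45-15:00.
Priya ∩ Ana ∩ Vera ∩ Sven ∩ Esperanza: 09:15-11:30, 11:45-15:00.
Priya ∩ Ana ∩ Vera ∩ Sven ∩ Esperanza ∩ Elena: 09:15-11:30, 11:45-15:00.
Summing the common windows: 135 + 195 = 330 minutes.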